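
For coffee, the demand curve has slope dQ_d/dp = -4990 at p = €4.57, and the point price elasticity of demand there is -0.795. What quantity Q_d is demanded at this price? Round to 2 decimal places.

28684.65

Ed = (dQ_d/dp)·(p/Q_d) ⇒ Q_d = (dQ_d/dp)·p/Ed = (-4990)·4.57/(-0.795) = 28684.6540…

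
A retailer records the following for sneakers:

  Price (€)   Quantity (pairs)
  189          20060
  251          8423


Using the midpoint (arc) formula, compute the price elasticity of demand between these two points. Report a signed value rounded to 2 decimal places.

%ΔQ = (8423 − 20060) / [(20060 + 8423)/2] = -11637/14241.5 = -0.817118…
%ΔP = (251 − 189) / [(189 + 251)/2] = 62/220 = 0.281818…
Arc Ed = %ΔQ / %ΔP = (-11637/14241.5) / (62/220) = -2.8994…

-2.90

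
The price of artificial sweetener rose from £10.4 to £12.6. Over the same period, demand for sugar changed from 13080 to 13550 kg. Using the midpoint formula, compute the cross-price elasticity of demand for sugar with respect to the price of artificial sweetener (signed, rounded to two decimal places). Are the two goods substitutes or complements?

%ΔQ_{sugar} = (13550 − 13080)/avg = 470/13315 = 0.035298…
%ΔP_{artificial sweetener} = (12.6 − 10.4)/avg = 2.2/11.5 = 0.191304…
E_cross = (470/13315) / (2.2/11.5) = 0.1845…
E_cross > 0 ⇒ the goods are substitutes.

0.18; substitutes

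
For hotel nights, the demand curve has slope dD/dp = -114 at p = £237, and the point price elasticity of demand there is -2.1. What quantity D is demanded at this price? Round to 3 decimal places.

12865.714

Ed = (dD/dp)·(p/D) ⇒ D = (dD/dp)·p/Ed = (-114)·237/(-2.1) = 12865.71428…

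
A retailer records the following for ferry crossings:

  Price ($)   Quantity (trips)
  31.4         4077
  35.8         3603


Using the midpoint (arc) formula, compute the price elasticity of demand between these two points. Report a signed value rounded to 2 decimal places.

-0.94

%ΔQ = (3603 − 4077) / [(4077 + 3603)/2] = -474/3840 = -0.123437…
%ΔP = (35.8 − 31.4) / [(31.4 + 35.8)/2] = 4.4/33.6 = 0.130952…
Arc Ed = %ΔQ / %ΔP = (-474/3840) / (4.4/33.6) = -0.9426…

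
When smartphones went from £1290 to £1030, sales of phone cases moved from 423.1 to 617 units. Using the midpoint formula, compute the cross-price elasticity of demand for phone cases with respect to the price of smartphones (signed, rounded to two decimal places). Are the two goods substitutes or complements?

%ΔQ_{phone cases} = (617 − 423.1)/avg = 193.9/520.05 = 0.372848…
%ΔP_{smartphones} = (1030 − 1290)/avg = -260/1160 = -0.224137…
E_cross = (193.9/520.05) / (-260/1160) = -1.6634…
E_cross < 0 ⇒ the goods are complements.

-1.66; complements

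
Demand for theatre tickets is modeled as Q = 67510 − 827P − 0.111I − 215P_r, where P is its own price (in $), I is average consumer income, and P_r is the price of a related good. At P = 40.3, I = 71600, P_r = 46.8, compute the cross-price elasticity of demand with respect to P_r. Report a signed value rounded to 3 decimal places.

-0.622

At the given values, Q = 67510 − 827(40.3) − 0.111(71600) − 215(46.8) = 16172.3.
∂Q/∂P_r = -215.
E = (-215) × (46.8/16172.3) = -0.62217…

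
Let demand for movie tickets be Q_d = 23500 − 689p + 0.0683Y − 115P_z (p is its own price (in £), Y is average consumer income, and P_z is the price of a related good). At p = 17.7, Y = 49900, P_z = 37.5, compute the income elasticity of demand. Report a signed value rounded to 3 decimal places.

0.328

At the given values, Q_d = 23500 − 689(17.7) + 0.0683(49900) − 115(37.5) = 10400.37.
∂Q_d/∂Y = 0.0683.
E = (0.0683) × (49900/10400.37) = 0.32769…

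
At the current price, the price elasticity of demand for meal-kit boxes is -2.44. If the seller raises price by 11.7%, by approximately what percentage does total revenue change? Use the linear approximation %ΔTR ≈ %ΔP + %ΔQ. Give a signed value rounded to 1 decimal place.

%ΔQ ≈ Ed × %ΔP = (-2.44) × (+11.7%) = -28.5480%
%ΔTR ≈ %ΔP + %ΔQ = (+11.7%) + (-28.5480%) = -16.8480%

-16.8%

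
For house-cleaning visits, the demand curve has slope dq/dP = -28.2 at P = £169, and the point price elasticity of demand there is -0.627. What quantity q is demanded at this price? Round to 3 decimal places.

7600.957

Ed = (dq/dP)·(P/q) ⇒ q = (dq/dP)·P/Ed = (-28.2)·169/(-0.627) = 7600.95693…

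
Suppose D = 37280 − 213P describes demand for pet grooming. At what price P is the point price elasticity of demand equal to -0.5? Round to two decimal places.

58.34

Ed = −213P/(37280 − 213P). Set this equal to -0.5:
213P = 0.5·(37280 − 213P) ⇒ 213P(1 + 0.5) = 0.5·37280
P = 0.5·37280 / (213·1.5) = 58.3411…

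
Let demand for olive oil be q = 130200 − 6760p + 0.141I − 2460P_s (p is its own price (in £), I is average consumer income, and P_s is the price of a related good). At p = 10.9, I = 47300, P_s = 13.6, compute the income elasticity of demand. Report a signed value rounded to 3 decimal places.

At the given values, q = 130200 − 6760(10.9) + 0.141(47300) − 2460(13.6) = 29729.3.
∂q/∂I = 0.141.
E = (0.141) × (47300/29729.3) = 0.22433…

0.224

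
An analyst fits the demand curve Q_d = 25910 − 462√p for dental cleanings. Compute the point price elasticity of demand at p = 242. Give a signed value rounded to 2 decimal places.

dQ_d/dp = −462/(2√p) = -14.8492. At p = 242, Q_d = 18723.
Ed = (dQ_d/dp)·(p/Q_d) = (-14.8492) × (242/18723) = -0.1919…

-0.19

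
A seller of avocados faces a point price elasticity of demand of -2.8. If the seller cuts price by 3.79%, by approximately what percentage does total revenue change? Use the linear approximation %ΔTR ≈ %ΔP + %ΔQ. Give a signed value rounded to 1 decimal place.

+6.8%

%ΔQ ≈ Ed × %ΔP = (-2.8) × (-3.79%) = +10.6120%
%ΔTR ≈ %ΔP + %ΔQ = (-3.79%) + (+10.6120%) = +6.8220%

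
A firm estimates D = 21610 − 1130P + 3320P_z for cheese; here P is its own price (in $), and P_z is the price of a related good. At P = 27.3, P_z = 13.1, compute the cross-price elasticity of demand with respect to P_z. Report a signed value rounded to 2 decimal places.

1.27

At the given values, D = 21610 − 1130(27.3) + 3320(13.1) = 34253.
∂D/∂P_z = 3320.
E = (3320) × (13.1/34253) = 1.2697…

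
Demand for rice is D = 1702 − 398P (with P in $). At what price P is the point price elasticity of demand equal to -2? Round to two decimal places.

Ed = −398P/(1702 − 398P). Set this equal to -2:
398P = 2·(1702 − 398P) ⇒ 398P(1 + 2) = 2·1702
P = 2·1702 / (398·3) = 2.8509…

2.85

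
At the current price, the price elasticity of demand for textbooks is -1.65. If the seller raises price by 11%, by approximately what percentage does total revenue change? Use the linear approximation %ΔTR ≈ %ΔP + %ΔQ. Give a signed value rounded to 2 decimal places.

%ΔQ ≈ Ed × %ΔP = (-1.65) × (+11%) = -18.1500%
%ΔTR ≈ %ΔP + %ΔQ = (+11%) + (-18.1500%) = -7.1500%

-7.15%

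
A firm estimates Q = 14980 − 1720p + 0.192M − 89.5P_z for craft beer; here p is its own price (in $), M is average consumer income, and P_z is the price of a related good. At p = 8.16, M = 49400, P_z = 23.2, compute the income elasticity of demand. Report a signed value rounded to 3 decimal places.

1.135

At the given values, Q = 14980 − 1720(8.16) + 0.192(49400) − 89.5(23.2) = 8353.2.
∂Q/∂M = 0.192.
E = (0.192) × (49400/8353.2) = 1.13546…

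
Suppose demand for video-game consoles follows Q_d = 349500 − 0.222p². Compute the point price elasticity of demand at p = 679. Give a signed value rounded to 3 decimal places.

dQ_d/dp = −2·0.222·p = -301.476. At p = 679, Q_d = 247148.898.
Ed = (dQ_d/dp)·(p/Q_d) = (-301.476) × (679/247148.898) = -0.82825…

-0.828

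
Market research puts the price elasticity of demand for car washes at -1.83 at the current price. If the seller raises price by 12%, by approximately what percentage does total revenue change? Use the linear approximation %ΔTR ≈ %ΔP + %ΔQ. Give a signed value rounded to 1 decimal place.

%ΔQ ≈ Ed × %ΔP = (-1.83) × (+12%) = -21.9600%
%ΔTR ≈ %ΔP + %ΔQ = (+12%) + (-21.9600%) = -9.9600%

-10.0%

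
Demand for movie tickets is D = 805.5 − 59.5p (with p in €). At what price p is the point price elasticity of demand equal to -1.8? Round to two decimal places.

8.70

Ed = −59.5p/(805.5 − 59.5p). Set this equal to -1.8:
59.5p = 1.8·(805.5 − 59.5p) ⇒ 59.5p(1 + 1.8) = 1.8·805.5
p = 1.8·805.5 / (59.5·2.8) = 8.7028…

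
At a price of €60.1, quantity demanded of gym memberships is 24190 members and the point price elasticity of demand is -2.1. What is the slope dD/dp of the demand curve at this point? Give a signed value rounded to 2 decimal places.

-845.24

Ed = (dD/dp)·(p/D) ⇒ dD/dp = Ed·D/p = (-2.1)·24190/60.1 = -845.2412…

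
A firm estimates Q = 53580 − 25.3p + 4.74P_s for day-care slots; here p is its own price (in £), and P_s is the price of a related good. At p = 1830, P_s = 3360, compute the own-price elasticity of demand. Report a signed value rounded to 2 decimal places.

At the given values, Q = 53580 − 25.3(1830) + 4.74(3360) = 23207.4.
∂Q/∂p = −25.3.
E = (-25.3) × (1830/23207.4) = -1.9950…

-2.00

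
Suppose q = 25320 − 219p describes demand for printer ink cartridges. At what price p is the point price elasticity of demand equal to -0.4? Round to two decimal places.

Ed = −219p/(25320 − 219p). Set this equal to -0.4:
219p = 0.4·(25320 − 219p) ⇒ 219p(1 + 0.4) = 0.4·25320
p = 0.4·25320 / (219·1.4) = 33.0332…

33.03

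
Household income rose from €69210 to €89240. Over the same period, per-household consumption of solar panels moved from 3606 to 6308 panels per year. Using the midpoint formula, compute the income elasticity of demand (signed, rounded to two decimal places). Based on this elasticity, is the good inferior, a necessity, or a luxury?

2.16; luxury

%ΔQ = (6308 − 3606)/[( 3606 + 6308)/2] = 2702/4957 = 0.545087…
%ΔIncome = (89240 − 69210)/[( 69210 + 89240)/2] = 20030/79225 = 0.252824…
E_income = (2702/4957) / (20030/79225) = 2.1559…
E_income > 1 ⇒ normal good, luxury.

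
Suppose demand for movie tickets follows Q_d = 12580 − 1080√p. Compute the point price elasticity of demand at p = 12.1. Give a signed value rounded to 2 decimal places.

-0.21

dQ_d/dp = −1080/(2√p) = -155.239. At p = 12.1, Q_d = 8823.21.
Ed = (dQ_d/dp)·(p/Q_d) = (-155.239) × (12.1/8823.21) = -0.2128…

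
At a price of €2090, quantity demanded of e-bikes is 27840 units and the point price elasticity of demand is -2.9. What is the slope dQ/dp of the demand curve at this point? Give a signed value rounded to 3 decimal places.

Ed = (dQ/dp)·(p/Q) ⇒ dQ/dp = Ed·Q/p = (-2.9)·27840/2090 = -38.62966…

-38.630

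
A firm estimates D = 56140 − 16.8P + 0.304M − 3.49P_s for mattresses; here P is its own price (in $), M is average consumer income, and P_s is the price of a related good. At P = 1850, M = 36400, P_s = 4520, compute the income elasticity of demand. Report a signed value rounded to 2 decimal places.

At the given values, D = 56140 − 16.8(1850) + 0.304(36400) − 3.49(4520) = 20350.8.
∂D/∂M = 0.304.
E = (0.304) × (36400/20350.8) = 0.5437…

0.54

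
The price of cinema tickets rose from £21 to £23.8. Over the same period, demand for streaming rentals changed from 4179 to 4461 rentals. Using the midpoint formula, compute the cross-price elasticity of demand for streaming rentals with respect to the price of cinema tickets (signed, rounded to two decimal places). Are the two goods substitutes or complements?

%ΔQ_{streaming rentals} = (4461 − 4179)/avg = 282/4320 = 0.065277…
%ΔP_{cinema tickets} = (23.8 − 21)/avg = 2.8/22.4 = 0.125
E_cross = (282/4320) / (2.8/22.4) = 0.5222…
E_cross > 0 ⇒ the goods are substitutes.

0.52; substitutes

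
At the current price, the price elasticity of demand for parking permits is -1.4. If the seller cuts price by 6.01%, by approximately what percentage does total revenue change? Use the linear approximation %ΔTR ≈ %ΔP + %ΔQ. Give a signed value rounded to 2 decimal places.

+2.40%

%ΔQ ≈ Ed × %ΔP = (-1.4) × (-6.01%) = +8.4140%
%ΔTR ≈ %ΔP + %ΔQ = (-6.01%) + (+8.4140%) = +2.4040%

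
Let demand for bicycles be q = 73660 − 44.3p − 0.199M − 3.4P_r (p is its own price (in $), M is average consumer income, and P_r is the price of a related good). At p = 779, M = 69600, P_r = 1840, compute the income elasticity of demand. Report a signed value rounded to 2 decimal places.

-0.73

At the given values, q = 73660 − 44.3(779) − 0.199(69600) − 3.4(1840) = 19043.9.
∂q/∂M = -0.199.
E = (-0.199) × (69600/19043.9) = -0.7272…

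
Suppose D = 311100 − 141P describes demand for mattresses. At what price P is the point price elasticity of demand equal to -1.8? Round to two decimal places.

1418.39

Ed = −141P/(311100 − 141P). Set this equal to -1.8:
141P = 1.8·(311100 − 141P) ⇒ 141P(1 + 1.8) = 1.8·311100
P = 1.8·311100 / (141·2.8) = 1418.3890…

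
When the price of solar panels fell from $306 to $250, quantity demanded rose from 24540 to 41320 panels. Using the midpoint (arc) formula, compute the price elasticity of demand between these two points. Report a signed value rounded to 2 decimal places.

-2.53

%ΔQ = (41320 − 24540) / [(24540 + 41320)/2] = 16780/32930 = 0.509565…
%ΔP = (250 − 306) / [(306 + 250)/2] = -56/278 = -0.201438…
Arc Ed = %ΔQ / %ΔP = (16780/32930) / (-56/278) = -2.5296…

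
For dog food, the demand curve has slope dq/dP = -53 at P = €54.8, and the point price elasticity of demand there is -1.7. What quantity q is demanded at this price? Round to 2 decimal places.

1708.47

Ed = (dq/dP)·(P/q) ⇒ q = (dq/dP)·P/Ed = (-53)·54.8/(-1.7) = 1708.4705…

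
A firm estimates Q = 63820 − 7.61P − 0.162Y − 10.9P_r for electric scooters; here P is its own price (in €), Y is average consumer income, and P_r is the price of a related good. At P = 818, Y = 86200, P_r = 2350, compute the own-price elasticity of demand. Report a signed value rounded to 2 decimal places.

-0.35

At the given values, Q = 63820 − 7.61(818) − 0.162(86200) − 10.9(2350) = 18015.62.
∂Q/∂P = −7.61.
E = (-7.61) × (818/18015.62) = -0.3455…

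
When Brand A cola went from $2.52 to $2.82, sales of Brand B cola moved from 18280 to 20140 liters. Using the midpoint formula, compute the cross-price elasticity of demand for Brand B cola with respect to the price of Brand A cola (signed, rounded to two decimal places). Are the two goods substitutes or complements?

0.86; substitutes

%ΔQ_{Brand B cola} = (20140 − 18280)/avg = 1860/19210 = 0.096824…
%ΔP_{Brand A cola} = (2.82 − 2.52)/avg = 0.3/2.67 = 0.112359…
E_cross = (1860/19210) / (0.3/2.67) = 0.8617…
E_cross > 0 ⇒ the goods are substitutes.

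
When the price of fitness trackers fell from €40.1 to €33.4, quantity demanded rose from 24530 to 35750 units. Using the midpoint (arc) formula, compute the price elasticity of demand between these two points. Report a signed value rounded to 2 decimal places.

-2.04

%ΔQ = (35750 − 24530) / [(24530 + 35750)/2] = 11220/30140 = 0.372262…
%ΔP = (33.4 − 40.1) / [(40.1 + 33.4)/2] = -6.7/36.75 = -0.182312…
Arc Ed = %ΔQ / %ΔP = (11220/30140) / (-6.7/36.75) = -2.0418…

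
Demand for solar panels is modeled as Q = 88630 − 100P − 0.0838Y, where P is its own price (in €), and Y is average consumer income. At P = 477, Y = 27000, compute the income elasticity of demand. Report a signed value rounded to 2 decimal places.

At the given values, Q = 88630 − 100(477) − 0.0838(27000) = 38667.4.
∂Q/∂Y = -0.0838.
E = (-0.0838) × (27000/38667.4) = -0.0585…

-0.06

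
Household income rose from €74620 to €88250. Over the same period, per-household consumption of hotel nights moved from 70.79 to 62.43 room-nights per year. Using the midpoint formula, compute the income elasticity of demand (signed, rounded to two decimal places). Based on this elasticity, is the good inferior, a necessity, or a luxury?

%ΔQ = (62.43 − 70.79)/[( 70.79 + 62.43)/2] = -8.36/66.61 = -0.125506…
%ΔIncome = (88250 − 74620)/[( 74620 + 88250)/2] = 13630/81435 = 0.167372…
E_income = (-8.36/66.61) / (13630/81435) = -0.7498…
E_income < 0 ⇒ inferior good.

-0.75; inferior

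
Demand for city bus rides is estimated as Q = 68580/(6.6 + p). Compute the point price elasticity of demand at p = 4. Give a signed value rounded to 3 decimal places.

-0.377

dQ/dp = −68580/(6.6 + p)² = -610.36. At p = 4, Q = 6469.81.
Ed = (dQ/dp)·(p/Q) = (-610.36) × (4/6469.81) = -0.37735…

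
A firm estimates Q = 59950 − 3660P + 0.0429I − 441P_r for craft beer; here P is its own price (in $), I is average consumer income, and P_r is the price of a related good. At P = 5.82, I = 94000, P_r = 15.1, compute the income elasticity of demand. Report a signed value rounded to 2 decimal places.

At the given values, Q = 59950 − 3660(5.82) + 0.0429(94000) − 441(15.1) = 36022.3.
∂Q/∂I = 0.0429.
E = (0.0429) × (94000/36022.3) = 0.1119…

0.11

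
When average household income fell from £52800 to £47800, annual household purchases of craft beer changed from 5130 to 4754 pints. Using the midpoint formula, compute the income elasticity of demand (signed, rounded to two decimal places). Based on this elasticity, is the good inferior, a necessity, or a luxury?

0.77; necessity

%ΔQ = (4754 − 5130)/[( 5130 + 4754)/2] = -376/4942 = -0.076082…
%ΔIncome = (47800 − 52800)/[( 52800 + 47800)/2] = -5000/50300 = -0.099403…
E_income = (-376/4942) / (-5000/50300) = 0.7653…
0 < E_income < 1 ⇒ normal good, necessity.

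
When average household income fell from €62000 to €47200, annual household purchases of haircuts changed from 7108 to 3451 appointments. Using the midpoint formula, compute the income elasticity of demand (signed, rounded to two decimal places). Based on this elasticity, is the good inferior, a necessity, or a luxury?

2.56; luxury

%ΔQ = (3451 − 7108)/[( 7108 + 3451)/2] = -3657/5279.5 = -0.692679…
%ΔIncome = (47200 − 62000)/[( 62000 + 47200)/2] = -14800/54600 = -0.271062…
E_income = (-3657/5279.5) / (-14800/54600) = 2.5554…
E_income > 1 ⇒ normal good, luxury.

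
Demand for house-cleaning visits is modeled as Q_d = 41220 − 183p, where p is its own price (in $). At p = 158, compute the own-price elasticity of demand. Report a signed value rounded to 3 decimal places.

At the given values, Q_d = 41220 − 183(158) = 12306.
∂Q_d/∂p = −183.
E = (-183) × (158/12306) = -2.34958…

-2.350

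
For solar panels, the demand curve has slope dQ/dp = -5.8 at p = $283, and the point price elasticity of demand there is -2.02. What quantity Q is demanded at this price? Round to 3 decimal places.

Ed = (dQ/dp)·(p/Q) ⇒ Q = (dQ/dp)·p/Ed = (-5.8)·283/(-2.02) = 812.57425…

812.574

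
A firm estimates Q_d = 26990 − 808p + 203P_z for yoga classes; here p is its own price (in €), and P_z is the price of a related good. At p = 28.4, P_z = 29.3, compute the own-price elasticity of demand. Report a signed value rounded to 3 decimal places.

At the given values, Q_d = 26990 − 808(28.4) + 203(29.3) = 9990.7.
∂Q_d/∂p = −808.
E = (-808) × (28.4/9990.7) = -2.29685…

-2.297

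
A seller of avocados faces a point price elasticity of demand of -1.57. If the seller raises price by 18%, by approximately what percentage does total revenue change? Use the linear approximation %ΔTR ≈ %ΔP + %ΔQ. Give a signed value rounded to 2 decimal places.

%ΔQ ≈ Ed × %ΔP = (-1.57) × (+18%) = -28.2600%
%ΔTR ≈ %ΔP + %ΔQ = (+18%) + (-28.2600%) = -10.2600%

-10.26%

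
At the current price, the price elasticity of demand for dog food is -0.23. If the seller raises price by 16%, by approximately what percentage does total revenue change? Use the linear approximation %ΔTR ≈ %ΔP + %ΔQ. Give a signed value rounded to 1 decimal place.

%ΔQ ≈ Ed × %ΔP = (-0.23) × (+16%) = -3.6800%
%ΔTR ≈ %ΔP + %ΔQ = (+16%) + (-3.6800%) = +12.3200%

+12.3%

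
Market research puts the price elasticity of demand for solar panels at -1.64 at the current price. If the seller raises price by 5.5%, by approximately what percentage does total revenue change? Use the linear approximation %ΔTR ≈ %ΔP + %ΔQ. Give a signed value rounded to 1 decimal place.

%ΔQ ≈ Ed × %ΔP = (-1.64) × (+5.5%) = -9.0200%
%ΔTR ≈ %ΔP + %ΔQ = (+5.5%) + (-9.0200%) = -3.5200%

-3.5%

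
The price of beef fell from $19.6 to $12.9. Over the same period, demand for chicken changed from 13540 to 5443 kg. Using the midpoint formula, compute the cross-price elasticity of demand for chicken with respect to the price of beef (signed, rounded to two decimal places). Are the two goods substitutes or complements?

%ΔQ_{chicken} = (5443 − 13540)/avg = -8097/9491.5 = -0.853079…
%ΔP_{beef} = (12.9 − 19.6)/avg = -6.7/16.25 = -0.412307…
E_cross = (-8097/9491.5) / (-6.7/16.25) = 2.0690…
E_cross > 0 ⇒ the goods are substitutes.

2.07; substitutes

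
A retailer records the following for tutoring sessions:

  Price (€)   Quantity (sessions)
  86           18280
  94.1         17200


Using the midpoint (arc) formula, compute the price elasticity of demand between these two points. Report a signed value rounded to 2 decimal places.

%ΔQ = (17200 − 18280) / [(18280 + 17200)/2] = -1080/17740 = -0.060879…
%ΔP = (94.1 − 86) / [(86 + 94.1)/2] = 8.1/90.05 = 0.089950…
Arc Ed = %ΔQ / %ΔP = (-1080/17740) / (8.1/90.05) = -0.6768…

-0.68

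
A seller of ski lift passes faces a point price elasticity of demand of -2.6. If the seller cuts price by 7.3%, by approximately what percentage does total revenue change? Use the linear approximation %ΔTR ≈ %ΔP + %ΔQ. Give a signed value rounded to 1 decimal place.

%ΔQ ≈ Ed × %ΔP = (-2.6) × (-7.3%) = +18.9800%
%ΔTR ≈ %ΔP + %ΔQ = (-7.3%) + (+18.9800%) = +11.6800%

+11.7%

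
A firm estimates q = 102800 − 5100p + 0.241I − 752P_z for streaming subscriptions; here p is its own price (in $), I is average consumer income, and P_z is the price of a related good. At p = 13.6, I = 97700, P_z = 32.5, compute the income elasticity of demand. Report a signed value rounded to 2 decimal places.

At the given values, q = 102800 − 5100(13.6) + 0.241(97700) − 752(32.5) = 32545.7.
∂q/∂I = 0.241.
E = (0.241) × (97700/32545.7) = 0.7234…

0.72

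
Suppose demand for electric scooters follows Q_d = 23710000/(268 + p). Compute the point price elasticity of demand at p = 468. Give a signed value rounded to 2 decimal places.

dQ_d/dp = −23710000/(268 + p)² = -43.7699. At p = 468, Q_d = 32214.7.
Ed = (dQ_d/dp)·(p/Q_d) = (-43.7699) × (468/32214.7) = -0.6358…

-0.64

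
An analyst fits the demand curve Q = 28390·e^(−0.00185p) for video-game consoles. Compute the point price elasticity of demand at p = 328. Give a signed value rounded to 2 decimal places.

dQ/dp = −0.00185·Q = -28.6291. At p = 328, Q = 15475.2.
Ed = (dQ/dp)·(p/Q) = (-28.6291) × (328/15475.2) = -0.6068

-0.61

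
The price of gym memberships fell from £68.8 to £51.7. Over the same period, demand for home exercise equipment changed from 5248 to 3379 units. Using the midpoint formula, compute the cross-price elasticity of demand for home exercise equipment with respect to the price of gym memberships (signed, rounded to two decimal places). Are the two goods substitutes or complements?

1.53; substitutes

%ΔQ_{home exercise equipment} = (3379 − 5248)/avg = -1869/4313.5 = -0.433290…
%ΔP_{gym memberships} = (51.7 − 68.8)/avg = -17.1/60.25 = -0.283817…
E_cross = (-1869/4313.5) / (-17.1/60.25) = 1.5266…
E_cross > 0 ⇒ the goods are substitutes.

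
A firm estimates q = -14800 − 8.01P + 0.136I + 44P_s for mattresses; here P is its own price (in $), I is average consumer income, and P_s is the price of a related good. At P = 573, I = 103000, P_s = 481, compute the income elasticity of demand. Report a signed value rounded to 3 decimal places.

At the given values, q = -14800 − 8.01(573) + 0.136(103000) + 44(481) = 15782.27.
∂q/∂I = 0.136.
E = (0.136) × (103000/15782.27) = 0.88757…

0.888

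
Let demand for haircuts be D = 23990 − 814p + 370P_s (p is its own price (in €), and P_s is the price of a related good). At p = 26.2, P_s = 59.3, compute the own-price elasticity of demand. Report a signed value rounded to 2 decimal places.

-0.87

At the given values, D = 23990 − 814(26.2) + 370(59.3) = 24604.2.
∂D/∂p = −814.
E = (-814) × (26.2/24604.2) = -0.8667…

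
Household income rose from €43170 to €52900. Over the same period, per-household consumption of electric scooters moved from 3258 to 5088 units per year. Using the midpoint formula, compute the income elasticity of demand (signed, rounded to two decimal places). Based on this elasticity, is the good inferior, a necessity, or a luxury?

2.16; luxury

%ΔQ = (5088 − 3258)/[( 3258 + 5088)/2] = 1830/4173 = 0.438533…
%ΔIncome = (52900 − 43170)/[( 43170 + 52900)/2] = 9730/48035 = 0.202560…
E_income = (1830/4173) / (9730/48035) = 2.1649…
E_income > 1 ⇒ normal good, luxury.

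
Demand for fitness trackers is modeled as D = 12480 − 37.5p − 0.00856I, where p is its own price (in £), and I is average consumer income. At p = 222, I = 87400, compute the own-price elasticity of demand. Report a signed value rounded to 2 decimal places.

At the given values, D = 12480 − 37.5(222) − 0.00856(87400) = 3406.856.
∂D/∂p = −37.5.
E = (-37.5) × (222/3406.856) = -2.4436…

-2.44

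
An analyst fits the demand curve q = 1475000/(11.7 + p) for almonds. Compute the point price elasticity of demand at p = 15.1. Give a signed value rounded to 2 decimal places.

dq/dp = −1475000/(11.7 + p)² = -2053.63. At p = 15.1, q = 55037.3.
Ed = (dq/dp)·(p/q) = (-2053.63) × (15.1/55037.3) = -0.5634…

-0.56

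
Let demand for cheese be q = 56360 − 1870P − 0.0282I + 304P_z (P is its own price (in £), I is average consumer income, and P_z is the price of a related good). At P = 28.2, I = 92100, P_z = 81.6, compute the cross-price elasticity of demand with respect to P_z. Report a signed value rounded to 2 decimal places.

At the given values, q = 56360 − 1870(28.2) − 0.0282(92100) + 304(81.6) = 25835.18.
∂q/∂P_z = 304.
E = (304) × (81.6/25835.18) = 0.9601…

0.96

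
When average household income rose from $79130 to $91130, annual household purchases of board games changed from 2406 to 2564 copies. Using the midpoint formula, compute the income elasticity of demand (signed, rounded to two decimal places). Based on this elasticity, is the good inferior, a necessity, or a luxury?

%ΔQ = (2564 − 2406)/[( 2406 + 2564)/2] = 158/2485 = 0.063581…
%ΔIncome = (91130 − 79130)/[( 79130 + 91130)/2] = 12000/85130 = 0.140960…
E_income = (158/2485) / (12000/85130) = 0.4510…
0 < E_income < 1 ⇒ normal good, necessity.

0.45; necessity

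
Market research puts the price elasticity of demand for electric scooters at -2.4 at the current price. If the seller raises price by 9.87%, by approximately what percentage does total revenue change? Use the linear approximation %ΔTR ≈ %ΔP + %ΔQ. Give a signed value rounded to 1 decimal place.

%ΔQ ≈ Ed × %ΔP = (-2.4) × (+9.87%) = -23.6880%
%ΔTR ≈ %ΔP + %ΔQ = (+9.87%) + (-23.6880%) = -13.8180%

-13.8%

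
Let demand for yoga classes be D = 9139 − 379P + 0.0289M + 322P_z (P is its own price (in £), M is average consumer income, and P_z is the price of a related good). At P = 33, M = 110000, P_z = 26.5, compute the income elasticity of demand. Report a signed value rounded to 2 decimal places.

At the given values, D = 9139 − 379(33) + 0.0289(110000) + 322(26.5) = 8344.
∂D/∂M = 0.0289.
E = (0.0289) × (110000/8344) = 0.3809…

0.38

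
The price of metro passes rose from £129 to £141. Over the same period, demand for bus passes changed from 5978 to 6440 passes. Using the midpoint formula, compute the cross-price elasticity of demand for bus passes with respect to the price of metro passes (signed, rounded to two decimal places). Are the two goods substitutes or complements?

%ΔQ_{bus passes} = (6440 − 5978)/avg = 462/6209 = 0.074408…
%ΔP_{metro passes} = (141 − 129)/avg = 12/135 = 0.088888…
E_cross = (462/6209) / (12/135) = 0.8370…
E_cross > 0 ⇒ the goods are substitutes.

0.84; substitutes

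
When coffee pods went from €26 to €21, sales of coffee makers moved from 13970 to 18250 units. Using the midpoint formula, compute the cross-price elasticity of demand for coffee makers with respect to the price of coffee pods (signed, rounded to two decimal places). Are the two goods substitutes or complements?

-1.25; complements

%ΔQ_{coffee makers} = (18250 − 13970)/avg = 4280/16110 = 0.265673…
%ΔP_{coffee pods} = (21 − 26)/avg = -5/23.5 = -0.212765…
E_cross = (4280/16110) / (-5/23.5) = -1.2486…
E_cross < 0 ⇒ the goods are complements.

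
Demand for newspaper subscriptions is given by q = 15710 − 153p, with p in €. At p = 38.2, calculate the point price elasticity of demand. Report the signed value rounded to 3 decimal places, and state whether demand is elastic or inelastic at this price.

-0.592; inelastic

dq/dp = −153. At p = 38.2, q = 15710 − 153(38.2) = 9865.4.
Ed = (dq/dp)·(p/q) = −153 × (38.2/9865.4) = -0.59243…
|Ed| = 0.592 < 1, so demand is inelastic.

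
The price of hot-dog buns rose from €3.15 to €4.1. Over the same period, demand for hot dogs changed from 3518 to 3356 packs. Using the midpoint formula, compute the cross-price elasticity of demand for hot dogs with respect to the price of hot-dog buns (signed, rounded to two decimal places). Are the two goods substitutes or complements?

-0.18; complements

%ΔQ_{hot dogs} = (3356 − 3518)/avg = -162/3437 = -0.047134…
%ΔP_{hot-dog buns} = (4.1 − 3.15)/avg = 0.95/3.625 = 0.262068…
E_cross = (-162/3437) / (0.95/3.625) = -0.1798…
E_cross < 0 ⇒ the goods are complements.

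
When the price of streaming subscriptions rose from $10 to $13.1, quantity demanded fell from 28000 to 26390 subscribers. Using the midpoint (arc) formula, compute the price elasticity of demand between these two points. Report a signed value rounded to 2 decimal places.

%ΔQ = (26390 − 28000) / [(28000 + 26390)/2] = -1610/27195 = -0.059202…
%ΔP = (13.1 − 10) / [(10 + 13.1)/2] = 3.1/11.55 = 0.268398…
Arc Ed = %ΔQ / %ΔP = (-1610/27195) / (3.1/11.55) = -0.2205…

-0.22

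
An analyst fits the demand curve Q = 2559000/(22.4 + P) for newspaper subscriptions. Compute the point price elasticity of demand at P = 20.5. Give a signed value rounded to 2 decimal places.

dQ/dP = −2559000/(22.4 + P)² = -1390.45. At P = 20.5, Q = 59650.3.
Ed = (dQ/dP)·(P/Q) = (-1390.45) × (20.5/59650.3) = -0.4778…

-0.48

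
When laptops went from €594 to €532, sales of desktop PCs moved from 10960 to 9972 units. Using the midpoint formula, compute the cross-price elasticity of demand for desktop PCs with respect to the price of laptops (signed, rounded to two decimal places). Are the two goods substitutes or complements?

%ΔQ_{desktop PCs} = (9972 − 10960)/avg = -988/10466 = -0.094400…
%ΔP_{laptops} = (532 − 594)/avg = -62/563 = -0.110124…
E_cross = (-988/10466) / (-62/563) = 0.8572…
E_cross > 0 ⇒ the goods are substitutes.

0.86; substitutes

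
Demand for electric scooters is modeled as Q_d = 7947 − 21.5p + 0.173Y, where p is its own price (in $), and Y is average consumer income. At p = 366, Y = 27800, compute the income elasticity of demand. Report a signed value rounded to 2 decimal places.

At the given values, Q_d = 7947 − 21.5(366) + 0.173(27800) = 4887.4.
∂Q_d/∂Y = 0.173.
E = (0.173) × (27800/4887.4) = 0.9840…

0.98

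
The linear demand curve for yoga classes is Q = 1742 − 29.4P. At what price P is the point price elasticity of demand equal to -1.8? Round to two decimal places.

Ed = −29.4P/(1742 − 29.4P). Set this equal to -1.8:
29.4P = 1.8·(1742 − 29.4P) ⇒ 29.4P(1 + 1.8) = 1.8·1742
P = 1.8·1742 / (29.4·2.8) = 38.0903…

38.09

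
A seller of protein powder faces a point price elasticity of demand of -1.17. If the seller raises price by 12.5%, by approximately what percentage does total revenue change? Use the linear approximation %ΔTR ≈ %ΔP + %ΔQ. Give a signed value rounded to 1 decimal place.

-2.1%

%ΔQ ≈ Ed × %ΔP = (-1.17) × (+12.5%) = -14.6250%
%ΔTR ≈ %ΔP + %ΔQ = (+12.5%) + (-14.6250%) = -2.1250%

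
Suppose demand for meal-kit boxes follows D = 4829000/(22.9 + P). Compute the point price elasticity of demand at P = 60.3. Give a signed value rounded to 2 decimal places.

dD/dP = −4829000/(22.9 + P)² = -697.607. At P = 60.3, D = 58040.9.
Ed = (dD/dP)·(P/D) = (-697.607) × (60.3/58040.9) = -0.7247…

-0.72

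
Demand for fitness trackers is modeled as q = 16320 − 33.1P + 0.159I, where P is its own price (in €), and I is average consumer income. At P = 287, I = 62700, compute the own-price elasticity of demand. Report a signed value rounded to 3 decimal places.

-0.566

At the given values, q = 16320 − 33.1(287) + 0.159(62700) = 16789.6.
∂q/∂P = −33.1.
E = (-33.1) × (287/16789.6) = -0.56580…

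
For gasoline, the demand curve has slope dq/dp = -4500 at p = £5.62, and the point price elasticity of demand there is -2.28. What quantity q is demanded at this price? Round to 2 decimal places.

Ed = (dq/dp)·(p/q) ⇒ q = (dq/dp)·p/Ed = (-4500)·5.62/(-2.28) = 11092.1052…

11092.11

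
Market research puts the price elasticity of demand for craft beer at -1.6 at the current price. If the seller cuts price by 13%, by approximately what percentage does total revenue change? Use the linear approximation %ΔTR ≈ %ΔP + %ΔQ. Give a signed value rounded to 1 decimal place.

+7.8%

%ΔQ ≈ Ed × %ΔP = (-1.6) × (-13%) = +20.8000%
%ΔTR ≈ %ΔP + %ΔQ = (-13%) + (+20.8000%) = +7.8000%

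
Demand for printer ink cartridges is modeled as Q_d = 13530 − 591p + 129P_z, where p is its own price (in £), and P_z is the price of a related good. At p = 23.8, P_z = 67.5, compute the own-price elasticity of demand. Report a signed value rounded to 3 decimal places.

At the given values, Q_d = 13530 − 591(23.8) + 129(67.5) = 8171.7.
∂Q_d/∂p = −591.
E = (-591) × (23.8/8171.7) = -1.72128…

-1.721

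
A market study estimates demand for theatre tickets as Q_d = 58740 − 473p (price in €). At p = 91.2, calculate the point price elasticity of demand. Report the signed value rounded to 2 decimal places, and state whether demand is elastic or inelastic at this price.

-2.76; elastic

dQ_d/dp = −473. At p = 91.2, Q_d = 58740 − 473(91.2) = 15602.4.
Ed = (dQ_d/dp)·(p/Q_d) = −473 × (91.2/15602.4) = -2.7648…
|Ed| = 2.76 > 1, so demand is elastic.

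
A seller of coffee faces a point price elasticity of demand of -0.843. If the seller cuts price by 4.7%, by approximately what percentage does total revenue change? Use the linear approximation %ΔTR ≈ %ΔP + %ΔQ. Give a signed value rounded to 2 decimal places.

%ΔQ ≈ Ed × %ΔP = (-0.843) × (-4.7%) = +3.9621%
%ΔTR ≈ %ΔP + %ΔQ = (-4.7%) + (+3.9621%) = -0.7379%

-0.74%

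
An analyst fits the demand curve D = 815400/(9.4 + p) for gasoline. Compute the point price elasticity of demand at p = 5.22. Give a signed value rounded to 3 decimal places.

dD/dp = −815400/(9.4 + p)² = -3814.84. At p = 5.22, D = 55772.9.
Ed = (dD/dp)·(p/D) = (-3814.84) × (5.22/55772.9) = -0.35704…

-0.357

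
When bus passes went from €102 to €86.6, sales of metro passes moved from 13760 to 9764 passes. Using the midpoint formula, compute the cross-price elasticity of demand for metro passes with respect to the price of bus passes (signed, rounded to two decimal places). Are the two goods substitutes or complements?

2.08; substitutes

%ΔQ_{metro passes} = (9764 − 13760)/avg = -3996/11762 = -0.339738…
%ΔP_{bus passes} = (86.6 − 102)/avg = -15.4/94.3 = -0.163308…
E_cross = (-3996/11762) / (-15.4/94.3) = 2.0803…
E_cross > 0 ⇒ the goods are substitutes.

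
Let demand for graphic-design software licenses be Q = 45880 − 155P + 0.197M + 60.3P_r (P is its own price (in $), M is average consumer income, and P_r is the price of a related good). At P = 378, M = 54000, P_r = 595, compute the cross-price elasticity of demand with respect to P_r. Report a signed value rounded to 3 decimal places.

At the given values, Q = 45880 − 155(378) + 0.197(54000) + 60.3(595) = 33806.5.
∂Q/∂P_r = 60.3.
E = (60.3) × (595/33806.5) = 1.06128…

1.061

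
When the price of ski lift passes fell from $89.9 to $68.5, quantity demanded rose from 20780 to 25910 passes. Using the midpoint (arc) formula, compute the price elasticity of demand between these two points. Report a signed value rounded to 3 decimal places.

-0.813

%ΔQ = (25910 − 20780) / [(20780 + 25910)/2] = 5130/23345 = 0.219747…
%ΔP = (68.5 − 89.9) / [(89.9 + 68.5)/2] = -21.4/79.2 = -0.270202…
Arc Ed = %ΔQ / %ΔP = (5130/23345) / (-21.4/79.2) = -0.81327…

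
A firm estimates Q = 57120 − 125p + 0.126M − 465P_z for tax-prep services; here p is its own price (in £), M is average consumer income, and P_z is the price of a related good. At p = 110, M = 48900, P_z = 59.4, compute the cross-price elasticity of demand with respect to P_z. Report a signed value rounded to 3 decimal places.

-1.261

At the given values, Q = 57120 − 125(110) + 0.126(48900) − 465(59.4) = 21910.4.
∂Q/∂P_z = -465.
E = (-465) × (59.4/21910.4) = -1.26063…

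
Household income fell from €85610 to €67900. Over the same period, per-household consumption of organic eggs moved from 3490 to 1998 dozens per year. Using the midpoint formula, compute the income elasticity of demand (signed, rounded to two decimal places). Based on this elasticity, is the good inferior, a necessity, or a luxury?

2.36; luxury

%ΔQ = (1998 − 3490)/[( 3490 + 1998)/2] = -1492/2744 = -0.543731…
%ΔIncome = (67900 − 85610)/[( 85610 + 67900)/2] = -17710/76755 = -0.230734…
E_income = (-1492/2744) / (-17710/76755) = 2.3565…
E_income > 1 ⇒ normal good, luxury.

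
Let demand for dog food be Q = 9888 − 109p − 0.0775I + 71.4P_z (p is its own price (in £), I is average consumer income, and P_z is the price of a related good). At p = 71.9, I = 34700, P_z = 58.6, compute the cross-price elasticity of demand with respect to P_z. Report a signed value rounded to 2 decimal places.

1.18

At the given values, Q = 9888 − 109(71.9) − 0.0775(34700) + 71.4(58.6) = 3545.69.
∂Q/∂P_z = 71.4.
E = (71.4) × (58.6/3545.69) = 1.1800…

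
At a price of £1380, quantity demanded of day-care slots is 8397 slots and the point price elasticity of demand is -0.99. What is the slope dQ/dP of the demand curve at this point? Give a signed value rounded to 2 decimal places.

Ed = (dQ/dP)·(P/Q) ⇒ dQ/dP = Ed·Q/P = (-0.99)·8397/1380 = -6.0239…

-6.02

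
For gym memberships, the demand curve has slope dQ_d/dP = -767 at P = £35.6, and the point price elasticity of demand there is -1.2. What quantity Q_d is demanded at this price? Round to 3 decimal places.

Ed = (dQ_d/dP)·(P/Q_d) ⇒ Q_d = (dQ_d/dP)·P/Ed = (-767)·35.6/(-1.2) = 22754.33333…

22754.333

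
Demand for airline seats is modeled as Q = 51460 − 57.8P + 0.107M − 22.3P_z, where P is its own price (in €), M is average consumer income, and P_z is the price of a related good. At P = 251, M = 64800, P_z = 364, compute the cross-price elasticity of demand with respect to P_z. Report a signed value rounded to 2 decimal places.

At the given values, Q = 51460 − 57.8(251) + 0.107(64800) − 22.3(364) = 35768.6.
∂Q/∂P_z = -22.3.
E = (-22.3) × (364/35768.6) = -0.2269…

-0.23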